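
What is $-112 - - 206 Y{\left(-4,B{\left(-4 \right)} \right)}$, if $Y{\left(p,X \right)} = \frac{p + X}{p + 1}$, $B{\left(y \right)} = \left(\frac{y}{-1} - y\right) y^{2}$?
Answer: $- \frac{25880}{3} \approx -8626.7$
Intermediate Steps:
$B{\left(y \right)} = - 2 y^{3}$ ($B{\left(y \right)} = \left(y \left(-1\right) - y\right) y^{2} = \left(- y - y\right) y^{2} = - 2 y y^{2} = - 2 y^{3}$)
$Y{\left(p,X \right)} = \frac{X + p}{1 + p}$
$-112 - - 206 Y{\left(-4,B{\left(-4 \right)} \right)} = -112 - - 206 \frac{- 2 \left(-4\right)^{3} - 4}{1 - 4} = -112 - - 206 \frac{\left(-2\right) \left(-64\right) - 4}{-3} = -112 - - 206 \left(- \frac{128 - 4}{3}\right) = -112 - - 206 \left(\left(- \frac{1}{3}\right) 124\right) = -112 - \left(-206\right) \left(- \frac{124}{3}\right) = -112 - \frac{25544}{3} = - \frac{25880}{3}$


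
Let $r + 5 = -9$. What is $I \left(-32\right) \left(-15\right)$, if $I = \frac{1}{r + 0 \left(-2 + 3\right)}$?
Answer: $- \frac{240}{7} \approx -34.286$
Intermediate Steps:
$r = -14$ ($r = -5 - 9 = -14$)
$I = - \frac{1}{14}$ ($I = \frac{1}{-14 + 0 \left(-2 + 3\right)} = \frac{1}{-14 + 0 \cdot 1} = \frac{1}{-14 + 0} = \frac{1}{-14} = - \frac{1}{14} \approx -0.071429$)
$I \left(-32\right) \left(-15\right) = \left(- \frac{1}{14}\right) \left(-32\right) \left(-15\right) = \frac{16}{7} \left(-15\right) = - \frac{240}{7}$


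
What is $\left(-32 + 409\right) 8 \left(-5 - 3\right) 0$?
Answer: $0$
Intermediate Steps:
$\left(-32 + 409\right) 8 \left(-5 - 3\right) 0 = 377 \cdot 8 \left(-8\right) 0 = 377 \left(\left(-64\right) 0\right) = 377 \cdot 0 = 0$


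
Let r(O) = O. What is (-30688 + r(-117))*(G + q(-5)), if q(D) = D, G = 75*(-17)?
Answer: 39430400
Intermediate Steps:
G = -1275
(-30688 + r(-117))*(G + q(-5)) = (-30688 - 117)*(-1275 - 5) = -30805*(-1280) = 39430400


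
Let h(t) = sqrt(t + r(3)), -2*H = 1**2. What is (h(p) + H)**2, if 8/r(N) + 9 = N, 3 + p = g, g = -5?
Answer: (3 - 4*I*sqrt(21))**2/36 ≈ -9.0833 - 3.055*I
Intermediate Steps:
p = -8 (p = -3 - 5 = -8)
r(N) = 8/(-9 + N)
H = -1/2 (H = -1/2*1**2 = -1/2*1 = -1/2 ≈ -0.50000)
h(t) = sqrt(-4/3 + t) (h(t) = sqrt(t + 8/(-9 + 3)) = sqrt(t + 8/(-6)) = sqrt(t + 8*(-1/6)) = sqrt(t - 4/3) = sqrt(-4/3 + t))
(h(p) + H)**2 = (sqrt(-12 + 9*(-8))/3 - 1/2)**2 = (sqrt(-12 - 72)/3 - 1/2)**2 = (sqrt(-84)/3 - 1/2)**2 = ((2*I*sqrt(21))/3 - 1/2)**2 = (2*I*sqrt(21)/3 - 1/2)**2 = (-1/2 + 2*I*sqrt(21)/3)**2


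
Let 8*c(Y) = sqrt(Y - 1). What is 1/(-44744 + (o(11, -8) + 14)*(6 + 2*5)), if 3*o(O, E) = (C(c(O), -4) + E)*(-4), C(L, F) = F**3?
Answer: -1/42984 ≈ -2.3264e-5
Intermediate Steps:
c(Y) = sqrt(-1 + Y)/8 (c(Y) = sqrt(Y - 1)/8 = sqrt(-1 + Y)/8)
o(O, E) = 256/3 - 4*E/3 (o(O, E) = (((-4)**3 + E)*(-4))/3 = ((-64 + E)*(-4))/3 = (256 - 4*E)/3 = 256/3 - 4*E/3)
1/(-44744 + (o(11, -8) + 14)*(6 + 2*5)) = 1/(-44744 + ((256/3 - 4/3*(-8)) + 14)*(6 + 2*5)) = 1/(-44744 + ((256/3 + 32/3) + 14)*(6 + 10)) = 1/(-44744 + (96 + 14)*16) = 1/(-44744 + 110*16) = 1/(-44744 + 1760) = 1/(-42984) = -1/42984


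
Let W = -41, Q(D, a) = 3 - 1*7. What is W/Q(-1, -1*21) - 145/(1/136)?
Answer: -78839/4 ≈ -19710.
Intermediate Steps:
Q(D, a) = -4 (Q(D, a) = 3 - 7 = -4)
W/Q(-1, -1*21) - 145/(1/136) = -41/(-4) - 145/(1/136) = -41*(-1/4) - 145/1/136 = 41/4 - 145*136 = 41/4 - 19720 = -78839/4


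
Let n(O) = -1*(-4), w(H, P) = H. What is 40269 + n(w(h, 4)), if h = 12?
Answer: 40273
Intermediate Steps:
n(O) = 4
40269 + n(w(h, 4)) = 40269 + 4 = 40273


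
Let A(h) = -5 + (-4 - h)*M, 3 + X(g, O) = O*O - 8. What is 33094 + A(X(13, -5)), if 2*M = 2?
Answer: 33071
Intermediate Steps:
M = 1 (M = (½)*2 = 1)
X(g, O) = -11 + O² (X(g, O) = -3 + (O*O - 8) = -3 + (O² - 8) = -3 + (-8 + O²) = -11 + O²)
A(h) = -9 - h (A(h) = -5 + (-4 - h)*1 = -5 + (-4 - h) = -9 - h)
33094 + A(X(13, -5)) = 33094 + (-9 - (-11 + (-5)²)) = 33094 + (-9 - (-11 + 25)) = 33094 + (-9 - 1*14) = 33094 + (-9 - 14) = 33094 - 23 = 33071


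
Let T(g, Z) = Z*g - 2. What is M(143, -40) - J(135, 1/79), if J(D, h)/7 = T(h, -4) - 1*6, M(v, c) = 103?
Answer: 12589/79 ≈ 159.35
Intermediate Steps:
T(g, Z) = -2 + Z*g
J(D, h) = -56 - 28*h (J(D, h) = 7*((-2 - 4*h) - 1*6) = 7*((-2 - 4*h) - 6) = 7*(-8 - 4*h) = -56 - 28*h)
M(143, -40) - J(135, 1/79) = 103 - (-56 - 28/79) = 103 - 1*(-4452/79) = 103 + 4452/79 = 12589/79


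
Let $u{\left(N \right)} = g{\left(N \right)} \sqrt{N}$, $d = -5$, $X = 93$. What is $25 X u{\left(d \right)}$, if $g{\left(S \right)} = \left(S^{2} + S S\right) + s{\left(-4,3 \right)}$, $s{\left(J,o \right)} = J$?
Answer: $106950 i \sqrt{5} \approx 2.3915 \cdot 10^{5} i$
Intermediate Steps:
$g{\left(S \right)} = -4 + 2 S^{2}$ ($g{\left(S \right)} = \left(S^{2} + S S\right) - 4 = \left(S^{2} + S^{2}\right) - 4 = 2 S^{2} - 4 = -4 + 2 S^{2}$)
$u{\left(N \right)} = \sqrt{N} \left(-4 + 2 N^{2}\right)$ ($u{\left(N \right)} = \left(-4 + 2 N^{2}\right) \sqrt{N} = \sqrt{N} \left(-4 + 2 N^{2}\right)$)
$25 X u{\left(d \right)} = 25 \cdot 93 \cdot 2 \sqrt{-5} \left(-2 + \left(-5\right)^{2}\right) = 2325 \cdot 2 i \sqrt{5} \left(-2 + 25\right) = 2325 \cdot 2 i \sqrt{5} \cdot 23 = 2325 \cdot 46 i \sqrt{5} = 106950 i \sqrt{5}$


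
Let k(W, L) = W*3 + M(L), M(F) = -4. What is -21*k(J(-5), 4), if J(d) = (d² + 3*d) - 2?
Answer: -420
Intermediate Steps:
J(d) = -2 + d² + 3*d
k(W, L) = -4 + 3*W (k(W, L) = W*3 - 4 = 3*W - 4 = -4 + 3*W)
-21*k(J(-5), 4) = -21*(-4 + 3*(-2 + (-5)² + 3*(-5))) = -21*(-4 + 3*(-2 + 25 - 15)) = -21*(-4 + 3*8) = -21*(-4 + 24) = -21*20 = -420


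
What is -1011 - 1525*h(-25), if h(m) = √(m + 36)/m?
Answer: -1011 + 61*√11 ≈ -808.69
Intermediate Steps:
h(m) = √(36 + m)/m
-1011 - 1525*h(-25) = -1011 - 1525*√(36 - 25)/(-25) = -1011 - (-61)*√11 = -1011 + 61*√11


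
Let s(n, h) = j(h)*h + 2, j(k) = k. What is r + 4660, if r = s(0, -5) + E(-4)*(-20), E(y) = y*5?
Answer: 5087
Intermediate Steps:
E(y) = 5*y
s(n, h) = 2 + h**2 (s(n, h) = h*h + 2 = h**2 + 2 = 2 + h**2)
r = 427 (r = (2 + (-5)**2) + (5*(-4))*(-20) = (2 + 25) - 20*(-20) = 27 + 400 = 427)
r + 4660 = 427 + 4660 = 5087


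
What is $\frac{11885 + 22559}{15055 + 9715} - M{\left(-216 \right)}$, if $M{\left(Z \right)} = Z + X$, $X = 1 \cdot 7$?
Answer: $\frac{2605687}{12385} \approx 210.39$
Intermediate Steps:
$X = 7$
$M{\left(Z \right)} = 7 + Z$ ($M{\left(Z \right)} = Z + 7 = 7 + Z$)
$\frac{11885 + 22559}{15055 + 9715} - M{\left(-216 \right)} = \frac{11885 + 22559}{15055 + 9715} - \left(7 - 216\right) = \frac{34444}{24770} - -209 = 34444 \cdot \frac{1}{24770} + 209 = \frac{17222}{12385} + 209 = \frac{2605687}{12385}$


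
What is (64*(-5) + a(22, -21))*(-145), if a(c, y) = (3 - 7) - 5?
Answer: 47705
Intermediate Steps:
a(c, y) = -9 (a(c, y) = -4 - 5 = -9)
(64*(-5) + a(22, -21))*(-145) = (64*(-5) - 9)*(-145) = (-320 - 9)*(-145) = -329*(-145) = 47705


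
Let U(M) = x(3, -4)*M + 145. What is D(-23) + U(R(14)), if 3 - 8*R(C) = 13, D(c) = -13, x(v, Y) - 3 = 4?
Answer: 493/4 ≈ 123.25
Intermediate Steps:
x(v, Y) = 7 (x(v, Y) = 3 + 4 = 7)
R(C) = -5/4 (R(C) = 3/8 - ⅛*13 = 3/8 - 13/8 = -5/4)
U(M) = 145 + 7*M (U(M) = 7*M + 145 = 145 + 7*M)
D(-23) + U(R(14)) = -13 + (145 + 7*(-5/4)) = -13 + (145 - 35/4) = -13 + 545/4 = 493/4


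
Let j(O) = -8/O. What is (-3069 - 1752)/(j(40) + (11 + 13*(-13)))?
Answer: 24105/791 ≈ 30.474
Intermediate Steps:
(-3069 - 1752)/(j(40) + (11 + 13*(-13))) = (-3069 - 1752)/(-8/40 + (11 + 13*(-13))) = -4821/(-8*1/40 + (11 - 169)) = -4821/(-⅕ - 158) = -4821/(-791/5) = -4821*(-5/791) = 24105/791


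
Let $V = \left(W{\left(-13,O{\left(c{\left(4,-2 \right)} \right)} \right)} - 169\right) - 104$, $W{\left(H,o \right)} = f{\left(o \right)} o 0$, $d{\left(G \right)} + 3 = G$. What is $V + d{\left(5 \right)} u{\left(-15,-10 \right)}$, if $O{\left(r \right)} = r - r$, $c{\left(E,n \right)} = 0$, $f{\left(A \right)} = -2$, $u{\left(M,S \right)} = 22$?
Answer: $-229$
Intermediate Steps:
$d{\left(G \right)} = -3 + G$
$O{\left(r \right)} = 0$
$W{\left(H,o \right)} = 0$ ($W{\left(H,o \right)} = - 2 o 0 = 0$)
$V = -273$ ($V = \left(0 - 169\right) - 104 = -169 - 104 = -273$)
$V + d{\left(5 \right)} u{\left(-15,-10 \right)} = -273 + \left(-3 + 5\right) 22 = -273 + 2 \cdot 22 = -273 + 44 = -229$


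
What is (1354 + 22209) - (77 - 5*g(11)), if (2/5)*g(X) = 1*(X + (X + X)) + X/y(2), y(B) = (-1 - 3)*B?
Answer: 382101/16 ≈ 23881.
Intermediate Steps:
y(B) = -4*B
g(X) = 115*X/16 (g(X) = 5*(1*(X + (X + X)) + X/((-4*2)))/2 = 5*(1*(X + 2*X) + X/(-8))/2 = 5*(1*(3*X) + X*(-⅛))/2 = 5*(3*X - X/8)/2 = 5*(23*X/8)/2 = 115*X/16)
(1354 + 22209) - (77 - 5*g(11)) = (1354 + 22209) - (77 - 575*11/16) = 23563 - (77 - 5*1265/16) = 23563 - (77 - 6325/16) = 23563 - 1*(-5093/16) = 23563 + 5093/16 = 382101/16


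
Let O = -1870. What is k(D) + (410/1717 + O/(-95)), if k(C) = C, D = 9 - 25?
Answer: 127980/32623 ≈ 3.9230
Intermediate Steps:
D = -16
k(D) + (410/1717 + O/(-95)) = -16 + (410/1717 - 1870/(-95)) = -16 + (410*(1/1717) - 1870*(-1/95)) = -16 + (410/1717 + 374/19) = -16 + 649948/32623 = 127980/32623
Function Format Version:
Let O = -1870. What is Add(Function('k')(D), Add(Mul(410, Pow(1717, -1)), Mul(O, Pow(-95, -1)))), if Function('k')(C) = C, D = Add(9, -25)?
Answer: Rational(127980, 32623) ≈ 3.9230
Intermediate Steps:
D = -16
Add(Function('k')(D), Add(Mul(410, Pow(1717, -1)), Mul(O, Pow(-95, -1)))) = Add(-16, Add(Mul(410, Pow(1717, -1)), Mul(-1870, Pow(-95, -1)))) = Add(-16, Add(Mul(410, Rational(1, 1717)), Mul(-1870, Rational(-1, 95)))) = Add(-16, Add(Rational(410, 1717), Rational(374, 19))) = Add(-16, Rational(649948, 32623)) = Rational(127980, 32623)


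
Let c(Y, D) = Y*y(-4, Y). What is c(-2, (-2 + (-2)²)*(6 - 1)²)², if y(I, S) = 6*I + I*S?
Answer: 1024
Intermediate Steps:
c(Y, D) = Y*(-24 - 4*Y) (c(Y, D) = Y*(-4*(6 + Y)) = Y*(-24 - 4*Y))
c(-2, (-2 + (-2)²)*(6 - 1)²)² = (4*(-2)*(-6 - 1*(-2)))² = (4*(-2)*(-6 + 2))² = (4*(-2)*(-4))² = 32² = 1024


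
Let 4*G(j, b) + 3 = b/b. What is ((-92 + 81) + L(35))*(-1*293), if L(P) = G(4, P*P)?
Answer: 6739/2 ≈ 3369.5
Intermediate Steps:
G(j, b) = -1/2 (G(j, b) = -3/4 + (b/b)/4 = -3/4 + (1/4)*1 = -3/4 + 1/4 = -1/2)
L(P) = -1/2
((-92 + 81) + L(35))*(-1*293) = ((-92 + 81) - 1/2)*(-1*293) = (-11 - 1/2)*(-293) = -23/2*(-293) = 6739/2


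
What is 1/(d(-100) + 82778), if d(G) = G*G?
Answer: 1/92778 ≈ 1.0778e-5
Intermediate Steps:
d(G) = G²
1/(d(-100) + 82778) = 1/((-100)² + 82778) = 1/(10000 + 82778) = 1/92778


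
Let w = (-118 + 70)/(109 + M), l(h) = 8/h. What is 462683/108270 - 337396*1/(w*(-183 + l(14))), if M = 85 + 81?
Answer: -2928817889743/276521580 ≈ -10592.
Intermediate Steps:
M = 166
w = -48/275 (w = (-118 + 70)/(109 + 166) = -48/275 ≈ -0.17455)
462683/108270 - 337396*1/(w*(-183 + l(14))) = 462683/108270 - 337396*(-275/(48*(-183 + 8/14))) = 462683*(1/108270) - 337396*(-275/(48*(-183 + 8*(1/14)))) = 462683/108270 - 337396*(-275/(48*(-183 + 4/7))) = 462683/108270 - 337396/((-48/275*(-1277/7))) = 462683/108270 - 337396/61296/1925 = 462683/108270 - 337396*1925/61296 = 462683/108270 - 162371825/15324 = -2928817889743/276521580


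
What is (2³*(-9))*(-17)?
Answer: 1224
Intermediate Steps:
(2³*(-9))*(-17) = (8*(-9))*(-17) = -72*(-17) = 1224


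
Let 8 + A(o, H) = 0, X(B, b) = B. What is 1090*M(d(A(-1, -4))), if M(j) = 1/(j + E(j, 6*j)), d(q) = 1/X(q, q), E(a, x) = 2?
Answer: 1744/3 ≈ 581.33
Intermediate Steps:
A(o, H) = -8 (A(o, H) = -8 + 0 = -8)
d(q) = 1/q
M(j) = 1/(2 + j) (M(j) = 1/(j + 2) = 1/(2 + j))
1090*M(d(A(-1, -4))) = 1090/(2 + 1/(-8)) = 1090/(2 - 1/8) = 1090/(15/8) = 1090*(8/15) = 1744/3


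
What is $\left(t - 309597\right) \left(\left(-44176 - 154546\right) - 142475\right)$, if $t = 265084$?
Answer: $15187702061$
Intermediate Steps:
$\left(t - 309597\right) \left(\left(-44176 - 154546\right) - 142475\right) = \left(265084 - 309597\right) \left(\left(-44176 - 154546\right) - 142475\right) = - 44513 \left(-198722 - 142475\right) = \left(-44513\right) \left(-341197\right) = 15187702061$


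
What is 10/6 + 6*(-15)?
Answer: -265/3 ≈ -88.333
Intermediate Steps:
10/6 + 6*(-15) = 10*(⅙) - 90 = 5/3 - 90 = -265/3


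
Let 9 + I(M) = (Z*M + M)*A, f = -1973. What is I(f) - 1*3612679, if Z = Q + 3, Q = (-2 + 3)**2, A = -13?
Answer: -3484443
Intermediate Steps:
Q = 1 (Q = 1**2 = 1)
Z = 4 (Z = 1 + 3 = 4)
I(M) = -9 - 65*M (I(M) = -9 + (4*M + M)*(-13) = -9 + (5*M)*(-13) = -9 - 65*M)
I(f) - 1*3612679 = (-9 - 65*(-1973)) - 1*3612679 = (-9 + 128245) - 3612679 = 128236 - 3612679 = -3484443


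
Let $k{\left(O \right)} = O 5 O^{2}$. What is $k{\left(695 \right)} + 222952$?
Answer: $1678734827$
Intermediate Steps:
$k{\left(O \right)} = 5 O^{3}$ ($k{\left(O \right)} = 5 O O^{2} = 5 O^{3}$)
$k{\left(695 \right)} + 222952 = 5 \cdot 695^{3} + 222952 = 5 \cdot 335702375 + 222952 = 1678511875 + 222952 = 1678734827$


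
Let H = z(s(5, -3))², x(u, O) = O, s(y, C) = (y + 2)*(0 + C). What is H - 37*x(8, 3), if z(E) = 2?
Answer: -107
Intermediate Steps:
s(y, C) = C*(2 + y) (s(y, C) = (2 + y)*C = C*(2 + y))
H = 4 (H = 2² = 4)
H - 37*x(8, 3) = 4 - 37*3 = 4 - 111 = -107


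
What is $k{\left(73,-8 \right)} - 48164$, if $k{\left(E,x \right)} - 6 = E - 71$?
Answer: $-48156$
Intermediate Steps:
$k{\left(E,x \right)} = -65 + E$ ($k{\left(E,x \right)} = 6 + \left(E - 71\right) = 6 + \left(-71 + E\right) = -65 + E$)
$k{\left(73,-8 \right)} - 48164 = \left(-65 + 73\right) - 48164 = 8 - 48164 = -48156$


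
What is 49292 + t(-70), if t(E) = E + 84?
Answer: 49306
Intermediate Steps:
t(E) = 84 + E
49292 + t(-70) = 49292 + (84 - 70) = 49292 + 14 = 49306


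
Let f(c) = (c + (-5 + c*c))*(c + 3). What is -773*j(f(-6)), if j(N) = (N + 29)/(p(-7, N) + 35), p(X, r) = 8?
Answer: 35558/43 ≈ 826.93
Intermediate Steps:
f(c) = (3 + c)*(-5 + c + c²) (f(c) = (c + (-5 + c²))*(3 + c) = (-5 + c + c²)*(3 + c) = (3 + c)*(-5 + c + c²))
j(N) = 29/43 + N/43 (j(N) = (N + 29)/(8 + 35) = (29 + N)/43 = (29 + N)*(1/43) = 29/43 + N/43)
-773*j(f(-6)) = -773*(29/43 + (-15 + (-6)³ - 2*(-6) + 4*(-6)²)/43) = -773*(29/43 + (-15 - 216 + 12 + 4*36)/43) = -773*(29/43 + (-15 - 216 + 12 + 144)/43) = -773*(29/43 + (1/43)*(-75)) = -773*(29/43 - 75/43) = -773*(-46/43) = 35558/43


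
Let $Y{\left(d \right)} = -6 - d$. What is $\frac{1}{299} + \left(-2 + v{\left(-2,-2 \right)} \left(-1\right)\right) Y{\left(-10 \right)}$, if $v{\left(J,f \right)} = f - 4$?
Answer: $\frac{4785}{299} \approx 16.003$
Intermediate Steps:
$v{\left(J,f \right)} = -4 + f$
$\frac{1}{299} + \left(-2 + v{\left(-2,-2 \right)} \left(-1\right)\right) Y{\left(-10 \right)} = \frac{1}{299} + \left(-2 + \left(-4 - 2\right) \left(-1\right)\right) \left(-6 - -10\right) = \frac{1}{299} + \left(-2 - -6\right) \left(-6 + 10\right) = \frac{1}{299} + \left(-2 + 6\right) 4 = \frac{1}{299} + 4 \cdot 4 = \frac{1}{299} + 16 = \frac{4785}{299}$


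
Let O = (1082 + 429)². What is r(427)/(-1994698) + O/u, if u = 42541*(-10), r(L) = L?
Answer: -1138579635632/212141119045 ≈ -5.3671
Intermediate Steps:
u = -425410
O = 2283121 (O = 1511² = 2283121)
r(427)/(-1994698) + O/u = 427/(-1994698) + 2283121/(-425410) = 427*(-1/1994698) + 2283121*(-1/425410) = -427/1994698 - 2283121/425410 = -1138579635632/212141119045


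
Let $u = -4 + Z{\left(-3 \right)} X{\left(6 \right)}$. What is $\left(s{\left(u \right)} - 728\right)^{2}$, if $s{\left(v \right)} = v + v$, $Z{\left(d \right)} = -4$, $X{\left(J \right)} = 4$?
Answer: $589824$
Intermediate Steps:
$u = -20$ ($u = -4 - 16 = -20$)
$s{\left(v \right)} = 2 v$
$\left(s{\left(u \right)} - 728\right)^{2} = \left(2 \left(-20\right) - 728\right)^{2} = \left(-40 - 728\right)^{2} = \left(-768\right)^{2} = 589824$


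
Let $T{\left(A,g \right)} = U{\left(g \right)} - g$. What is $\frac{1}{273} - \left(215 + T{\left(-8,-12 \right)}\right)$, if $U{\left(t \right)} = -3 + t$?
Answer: $- \frac{57875}{273} \approx -212.0$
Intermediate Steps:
$T{\left(A,g \right)} = -3$ ($T{\left(A,g \right)} = \left(-3 + g\right) - g = -3$)
$\frac{1}{273} - \left(215 + T{\left(-8,-12 \right)}\right) = \frac{1}{273} - \left(215 - 3\right) = \frac{1}{273} - 212 = - \frac{57875}{273}$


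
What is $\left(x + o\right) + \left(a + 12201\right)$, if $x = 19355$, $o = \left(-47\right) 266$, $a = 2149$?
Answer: $21203$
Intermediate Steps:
$o = -12502$
$\left(x + o\right) + \left(a + 12201\right) = \left(19355 - 12502\right) + \left(2149 + 12201\right) = 6853 + 14350 = 21203$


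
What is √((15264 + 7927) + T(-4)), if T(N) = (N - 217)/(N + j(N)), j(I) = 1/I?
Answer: √23243 ≈ 152.46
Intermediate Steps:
j(I) = 1/I
T(N) = (-217 + N)/(N + 1/N) (T(N) = (N - 217)/(N + 1/N) = (-217 + N)/(N + 1/N))
√((15264 + 7927) + T(-4)) = √((15264 + 7927) - 4*(-217 - 4)/(1 + (-4)²)) = √(23191 - 4*(-221)/(1 + 16)) = √(23191 - 4*(-221)/17) = √(23191 - 4*1/17*(-221)) = √(23191 + 52) = √23243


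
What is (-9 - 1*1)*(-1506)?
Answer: 15060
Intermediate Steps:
(-9 - 1*1)*(-1506) = (-9 - 1)*(-1506) = -10*(-1506) = 15060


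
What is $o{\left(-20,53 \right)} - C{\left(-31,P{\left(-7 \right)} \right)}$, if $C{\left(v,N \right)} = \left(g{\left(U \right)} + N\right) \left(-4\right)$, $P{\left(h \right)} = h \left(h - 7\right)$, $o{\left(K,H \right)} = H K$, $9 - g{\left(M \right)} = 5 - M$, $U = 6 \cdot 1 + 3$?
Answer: $-616$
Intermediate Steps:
$U = 9$ ($U = 6 + 3 = 9$)
$g{\left(M \right)} = 4 + M$ ($g{\left(M \right)} = 9 - \left(5 - M\right) = 9 + \left(-5 + M\right) = 4 + M$)
$P{\left(h \right)} = h \left(-7 + h\right)$
$C{\left(v,N \right)} = -52 - 4 N$ ($C{\left(v,N \right)} = \left(\left(4 + 9\right) + N\right) \left(-4\right) = \left(13 + N\right) \left(-4\right) = -52 - 4 N$)
$o{\left(-20,53 \right)} - C{\left(-31,P{\left(-7 \right)} \right)} = 53 \left(-20\right) - \left(-52 - 4 \left(- 7 \left(-7 - 7\right)\right)\right) = -1060 - \left(-52 - 4 \left(\left(-7\right) \left(-14\right)\right)\right) = -1060 - \left(-52 - 392\right) = -1060 - -444 = -1060 + 444 = -616$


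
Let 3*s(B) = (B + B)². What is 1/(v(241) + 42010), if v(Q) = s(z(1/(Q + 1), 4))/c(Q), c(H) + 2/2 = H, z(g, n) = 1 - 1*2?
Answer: 180/7561801 ≈ 2.3804e-5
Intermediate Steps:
z(g, n) = -1 (z(g, n) = 1 - 2 = -1)
c(H) = -1 + H
s(B) = 4*B²/3 (s(B) = (B + B)²/3 = (2*B)²/3 = (4*B²)/3 = 4*B²/3)
v(Q) = 4/(3*(-1 + Q)) (v(Q) = ((4/3)*(-1)²)/(-1 + Q) = ((4/3)*1)/(-1 + Q) = 4/(3*(-1 + Q)))
1/(v(241) + 42010) = 1/(4/(3*(-1 + 241)) + 42010) = 1/((4/3)/240 + 42010) = 1/((4/3)*(1/240) + 42010) = 1/(1/180 + 42010) = 1/(7561801/180) = 180/7561801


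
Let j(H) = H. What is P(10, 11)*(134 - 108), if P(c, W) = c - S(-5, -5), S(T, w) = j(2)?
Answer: 208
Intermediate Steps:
S(T, w) = 2
P(c, W) = -2 + c (P(c, W) = c - 1*2 = c - 2 = -2 + c)
P(10, 11)*(134 - 108) = (-2 + 10)*(134 - 108) = 8*26 = 208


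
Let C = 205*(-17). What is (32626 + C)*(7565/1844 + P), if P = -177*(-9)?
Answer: 85821906037/1844 ≈ 4.6541e+7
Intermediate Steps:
C = -3485
P = 1593
(32626 + C)*(7565/1844 + P) = (32626 - 3485)*(7565/1844 + 1593) = 29141*(7565*(1/1844) + 1593) = 29141*(7565/1844 + 1593) = 29141*(2945057/1844) = 85821906037/1844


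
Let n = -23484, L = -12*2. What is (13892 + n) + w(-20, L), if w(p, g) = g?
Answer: -9616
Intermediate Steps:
L = -24
(13892 + n) + w(-20, L) = (13892 - 23484) - 24 = -9592 - 24 = -9616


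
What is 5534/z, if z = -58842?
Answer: -2767/29421 ≈ -0.094049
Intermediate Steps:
5534/z = 5534/(-58842) = 5534*(-1/58842) = -2767/29421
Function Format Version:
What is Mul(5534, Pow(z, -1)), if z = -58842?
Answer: Rational(-2767, 29421) ≈ -0.094049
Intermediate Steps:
Mul(5534, Pow(z, -1)) = Mul(5534, Pow(-58842, -1)) = Mul(5534, Rational(-1, 58842)) = Rational(-2767, 29421)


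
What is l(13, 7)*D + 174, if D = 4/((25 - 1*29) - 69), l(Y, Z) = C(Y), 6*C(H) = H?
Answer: 38080/219 ≈ 173.88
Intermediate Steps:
C(H) = H/6
l(Y, Z) = Y/6
D = -4/73 (D = 4/((25 - 29) - 69) = 4/(-4 - 69) = 4/(-73) = -1/73*4 = -4/73 ≈ -0.054795)
l(13, 7)*D + 174 = ((1/6)*13)*(-4/73) + 174 = (13/6)*(-4/73) + 174 = -26/219 + 174 = 38080/219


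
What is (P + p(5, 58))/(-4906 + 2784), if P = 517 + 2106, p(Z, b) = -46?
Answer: -2577/2122 ≈ -1.2144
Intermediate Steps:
P = 2623
(P + p(5, 58))/(-4906 + 2784) = (2623 - 46)/(-4906 + 2784) = 2577/(-2122) = 2577*(-1/2122) = -2577/2122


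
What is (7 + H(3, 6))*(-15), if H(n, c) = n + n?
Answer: -195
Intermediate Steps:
H(n, c) = 2*n
(7 + H(3, 6))*(-15) = (7 + 2*3)*(-15) = (7 + 6)*(-15) = 13*(-15) = -195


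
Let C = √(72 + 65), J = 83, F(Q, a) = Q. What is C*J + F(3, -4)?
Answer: 3 + 83*√137 ≈ 974.49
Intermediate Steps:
C = √137 ≈ 11.705
C*J + F(3, -4) = √137*83 + 3 = 83*√137 + 3 = 3 + 83*√137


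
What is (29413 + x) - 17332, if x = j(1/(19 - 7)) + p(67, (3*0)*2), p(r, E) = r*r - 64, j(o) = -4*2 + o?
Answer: 197977/12 ≈ 16498.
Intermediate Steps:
j(o) = -8 + o
p(r, E) = -64 + r² (p(r, E) = r² - 64 = -64 + r²)
x = 53005/12 (x = (-8 + 1/(19 - 7)) + (-64 + 67²) = (-8 + 1/12) + (-64 + 4489) = (-8 + 1/12) + 4425 = -95/12 + 4425 = 53005/12 ≈ 4417.1)
(29413 + x) - 17332 = (29413 + 53005/12) - 17332 = 405961/12 - 17332 = 197977/12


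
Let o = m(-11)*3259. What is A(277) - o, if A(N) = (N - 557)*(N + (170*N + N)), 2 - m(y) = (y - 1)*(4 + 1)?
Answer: -13542378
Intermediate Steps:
m(y) = 7 - 5*y (m(y) = 2 - (y - 1)*(4 + 1) = 2 - (-1 + y)*5 = 2 - (-5 + 5*y) = 2 + (5 - 5*y) = 7 - 5*y)
A(N) = 172*N*(-557 + N) (A(N) = (-557 + N)*(N + 171*N) = (-557 + N)*(172*N) = 172*N*(-557 + N))
o = 202058 (o = (7 - 5*(-11))*3259 = (7 + 55)*3259 = 62*3259 = 202058)
A(277) - o = 172*277*(-557 + 277) - 1*202058 = 172*277*(-280) - 202058 = -13340320 - 202058 = -13542378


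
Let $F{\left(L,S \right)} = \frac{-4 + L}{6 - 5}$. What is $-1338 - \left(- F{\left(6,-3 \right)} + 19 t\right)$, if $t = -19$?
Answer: $-975$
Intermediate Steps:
$F{\left(L,S \right)} = -4 + L$ ($F{\left(L,S \right)} = \frac{-4 + L}{1} = \left(-4 + L\right) 1 = -4 + L$)
$-1338 - \left(- F{\left(6,-3 \right)} + 19 t\right) = -1338 + \left(\left(-4 + 6\right) - -361\right) = -1338 + \left(2 + 361\right) = -1338 + 363 = -975$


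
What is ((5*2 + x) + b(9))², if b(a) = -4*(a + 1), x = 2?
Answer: 784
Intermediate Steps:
b(a) = -4 - 4*a (b(a) = -4*(1 + a) = -4 - 4*a)
((5*2 + x) + b(9))² = ((5*2 + 2) + (-4 - 4*9))² = ((10 + 2) + (-4 - 36))² = (12 - 40)² = (-28)² = 784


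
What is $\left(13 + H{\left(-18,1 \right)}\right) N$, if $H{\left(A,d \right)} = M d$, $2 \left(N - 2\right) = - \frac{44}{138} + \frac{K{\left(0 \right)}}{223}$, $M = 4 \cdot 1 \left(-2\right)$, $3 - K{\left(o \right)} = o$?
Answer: $\frac{284245}{30774} \approx 9.2365$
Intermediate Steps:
$K{\left(o \right)} = 3 - o$
$M = -8$ ($M = 4 \left(-2\right) = -8$)
$N = \frac{56849}{30774}$ ($N = 2 + \frac{- \frac{44}{138} + \frac{3 - 0}{223}}{2} = 2 + \frac{\left(-44\right) \frac{1}{138} + \left(3 + 0\right) \frac{1}{223}}{2} = 2 + \frac{- \frac{22}{69} + 3 \cdot \frac{1}{223}}{2} = 2 + \frac{- \frac{22}{69} + \frac{3}{223}}{2} = 2 + \frac{1}{2} \left(- \frac{4699}{15387}\right) = 2 - \frac{4699}{30774} = \frac{56849}{30774} \approx 1.8473$)
$H{\left(A,d \right)} = - 8 d$
$\left(13 + H{\left(-18,1 \right)}\right) N = \left(13 - 8\right) \frac{56849}{30774} = 5 \cdot \frac{56849}{30774} = \frac{284245}{30774}$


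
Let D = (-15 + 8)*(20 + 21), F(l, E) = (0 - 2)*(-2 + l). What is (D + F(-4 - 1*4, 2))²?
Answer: 71289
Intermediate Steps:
F(l, E) = 4 - 2*l (F(l, E) = -2*(-2 + l) = 4 - 2*l)
D = -287 (D = -7*41 = -287)
(D + F(-4 - 1*4, 2))² = (-287 + (4 - 2*(-4 - 1*4)))² = (-287 + (4 - 2*(-4 - 4)))² = (-287 + (4 - 2*(-8)))² = (-287 + (4 + 16))² = (-287 + 20)² = (-267)² = 71289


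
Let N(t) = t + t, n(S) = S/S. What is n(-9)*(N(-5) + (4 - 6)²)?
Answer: -6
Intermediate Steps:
n(S) = 1
N(t) = 2*t
n(-9)*(N(-5) + (4 - 6)²) = 1*(2*(-5) + (4 - 6)²) = 1*(-10 + (-2)²) = 1*(-10 + 4) = 1*(-6) = -6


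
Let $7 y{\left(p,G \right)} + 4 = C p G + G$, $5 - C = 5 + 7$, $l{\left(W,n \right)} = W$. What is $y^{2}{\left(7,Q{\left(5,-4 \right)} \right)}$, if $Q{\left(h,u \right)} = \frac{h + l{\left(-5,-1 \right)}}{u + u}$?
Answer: $\frac{16}{49} \approx 0.32653$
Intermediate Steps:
$C = -7$ ($C = 5 - \left(5 + 7\right) = 5 - 12 = -7$)
$Q{\left(h,u \right)} = \frac{-5 + h}{2 u}$ ($Q{\left(h,u \right)} = \frac{h - 5}{u + u} = \frac{-5 + h}{2 u}$)
$y{\left(p,G \right)} = - \frac{4}{7} + \frac{G}{7} - G p$ ($y{\left(p,G \right)} = - \frac{4}{7} + \frac{- 7 p G + G}{7} = - \frac{4}{7} + \frac{- 7 G p + G}{7} = - \frac{4}{7} + \frac{G - 7 G p}{7} = - \frac{4}{7} - \left(- \frac{G}{7} + G p\right) = - \frac{4}{7} + \frac{G}{7} - G p$)
$y^{2}{\left(7,Q{\left(5,-4 \right)} \right)} = \left(- \frac{4}{7} + \frac{\frac{1}{2} \frac{1}{-4} \left(-5 + 5\right)}{7} - \frac{-5 + 5}{2 \left(-4\right)} 7\right)^{2} = \left(- \frac{4}{7} + \frac{\frac{1}{2} \left(- \frac{1}{4}\right) 0}{7} - \frac{1}{2} \left(- \frac{1}{4}\right) 0 \cdot 7\right)^{2} = \left(- \frac{4}{7} + \frac{1}{7} \cdot 0 - 0 \cdot 7\right)^{2} = \left(- \frac{4}{7} + 0 + 0\right)^{2} = \left(- \frac{4}{7}\right)^{2} = \frac{16}{49}$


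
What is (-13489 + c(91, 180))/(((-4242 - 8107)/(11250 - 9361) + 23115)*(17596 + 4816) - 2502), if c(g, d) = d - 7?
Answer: -12576962/489160671377 ≈ -2.5711e-5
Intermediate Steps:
c(g, d) = -7 + d
(-13489 + c(91, 180))/(((-4242 - 8107)/(11250 - 9361) + 23115)*(17596 + 4816) - 2502) = (-13489 + (-7 + 180))/(((-4242 - 8107)/(11250 - 9361) + 23115)*(17596 + 4816) - 2502) = (-13489 + 173)/((-12349/1889 + 23115)*22412 - 2502) = -13316/((-12349*1/1889 + 23115)*22412 - 2502) = -13316/((-12349/1889 + 23115)*22412 - 2502) = -13316/((43651886/1889)*22412 - 2502) = -13316/(978326069032/1889 - 2502) = -13316/978321342754/1889 = -13316*1889/978321342754 = -12576962/489160671377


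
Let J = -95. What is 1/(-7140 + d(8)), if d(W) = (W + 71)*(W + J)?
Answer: -1/14013 ≈ -7.1362e-5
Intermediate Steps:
d(W) = (-95 + W)*(71 + W) (d(W) = (W + 71)*(W - 95) = (71 + W)*(-95 + W) = (-95 + W)*(71 + W))
1/(-7140 + d(8)) = 1/(-7140 + (-6745 + 8² - 24*8)) = 1/(-7140 + (-6745 + 64 - 192)) = 1/(-7140 - 6873) = 1/(-14013) = -1/14013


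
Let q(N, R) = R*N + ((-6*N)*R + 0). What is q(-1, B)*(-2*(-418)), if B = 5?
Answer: 20900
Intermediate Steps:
q(N, R) = -5*N*R (q(N, R) = N*R + (-6*N*R + 0) = N*R - 6*N*R = -5*N*R)
q(-1, B)*(-2*(-418)) = (-5*(-1)*5)*(-2*(-418)) = 25*836 = 20900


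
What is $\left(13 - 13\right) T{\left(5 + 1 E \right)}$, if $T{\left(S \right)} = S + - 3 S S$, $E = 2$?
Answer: $0$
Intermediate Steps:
$T{\left(S \right)} = S - 3 S^{2}$
$\left(13 - 13\right) T{\left(5 + 1 E \right)} = \left(13 - 13\right) \left(5 + 1 \cdot 2\right) \left(1 - 3 \left(5 + 1 \cdot 2\right)\right) = 0 \left(5 + 2\right) \left(1 - 3 \left(5 + 2\right)\right) = 0 \cdot 7 \left(1 - 21\right) = 0 \cdot 7 \left(-20\right) = 0 \left(-140\right) = 0$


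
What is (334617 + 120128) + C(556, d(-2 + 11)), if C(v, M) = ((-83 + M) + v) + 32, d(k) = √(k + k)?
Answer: 455250 + 3*√2 ≈ 4.5525e+5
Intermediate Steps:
d(k) = √2*√k (d(k) = √(2*k) = √2*√k)
C(v, M) = -51 + M + v (C(v, M) = (-83 + M + v) + 32 = -51 + M + v)
(334617 + 120128) + C(556, d(-2 + 11)) = (334617 + 120128) + (-51 + √2*√(-2 + 11) + 556) = 454745 + (-51 + √2*√9 + 556) = 454745 + (-51 + √2*3 + 556) = 454745 + (-51 + 3*√2 + 556) = 454745 + (505 + 3*√2) = 455250 + 3*√2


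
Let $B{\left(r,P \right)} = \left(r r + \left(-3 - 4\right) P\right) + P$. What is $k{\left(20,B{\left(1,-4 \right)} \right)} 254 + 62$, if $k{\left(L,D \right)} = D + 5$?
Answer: $7682$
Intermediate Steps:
$B{\left(r,P \right)} = r^{2} - 6 P$ ($B{\left(r,P \right)} = \left(r^{2} + \left(-3 - 4\right) P\right) + P = \left(r^{2} - 7 P\right) + P = r^{2} - 6 P$)
$k{\left(L,D \right)} = 5 + D$
$k{\left(20,B{\left(1,-4 \right)} \right)} 254 + 62 = \left(5 + \left(1^{2} - -24\right)\right) 254 + 62 = \left(5 + \left(1 + 24\right)\right) 254 + 62 = \left(5 + 25\right) 254 + 62 = 30 \cdot 254 + 62 = 7620 + 62 = 7682$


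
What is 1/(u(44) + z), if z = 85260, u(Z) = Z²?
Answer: 1/87196 ≈ 1.1468e-5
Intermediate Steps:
1/(u(44) + z) = 1/(44² + 85260) = 1/(1936 + 85260) = 1/87196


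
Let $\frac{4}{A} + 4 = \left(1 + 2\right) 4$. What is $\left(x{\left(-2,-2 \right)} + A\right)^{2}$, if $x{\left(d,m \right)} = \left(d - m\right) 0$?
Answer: $\frac{1}{4} \approx 0.25$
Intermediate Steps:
$x{\left(d,m \right)} = 0$
$A = \frac{1}{2}$ ($A = \frac{4}{-4 + \left(1 + 2\right) 4} = \frac{4}{-4 + 3 \cdot 4} = \frac{4}{-4 + 12} = \frac{4}{8} = 4 \cdot \frac{1}{8} = \frac{1}{2} \approx 0.5$)
$\left(x{\left(-2,-2 \right)} + A\right)^{2} = \left(0 + \frac{1}{2}\right)^{2} = \left(\frac{1}{2}\right)^{2} = \frac{1}{4}$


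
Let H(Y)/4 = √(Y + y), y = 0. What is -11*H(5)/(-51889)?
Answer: 44*√5/51889 ≈ 0.0018961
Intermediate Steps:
H(Y) = 4*√Y (H(Y) = 4*√(Y + 0) = 4*√Y)
-11*H(5)/(-51889) = -44*√5/(-51889) = -44*√5*(-1/51889) = 44*√5/51889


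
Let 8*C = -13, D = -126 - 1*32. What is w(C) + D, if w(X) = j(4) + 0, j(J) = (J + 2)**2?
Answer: -122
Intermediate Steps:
j(J) = (2 + J)**2
D = -158 (D = -126 - 32 = -158)
C = -13/8 (C = (1/8)*(-13) = -13/8 ≈ -1.6250)
w(X) = 36 (w(X) = (2 + 4)**2 + 0 = 6**2 + 0 = 36 + 0 = 36)
w(C) + D = 36 - 158 = -122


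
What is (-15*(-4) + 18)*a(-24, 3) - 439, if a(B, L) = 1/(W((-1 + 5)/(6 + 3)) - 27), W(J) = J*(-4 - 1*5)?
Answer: -13687/31 ≈ -441.52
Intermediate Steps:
W(J) = -9*J (W(J) = J*(-4 - 5) = J*(-9) = -9*J)
a(B, L) = -1/31 (a(B, L) = 1/(-9*(-1 + 5)/(6 + 3) - 27) = 1/(-36/9 - 27) = 1/(-9*4/9 - 27) = 1/(-4 - 27) = 1/(-31) = -1/31)
(-15*(-4) + 18)*a(-24, 3) - 439 = (-15*(-4) + 18)*(-1/31) - 439 = (60 + 18)*(-1/31) - 439 = 78*(-1/31) - 439 = -78/31 - 439 = -13687/31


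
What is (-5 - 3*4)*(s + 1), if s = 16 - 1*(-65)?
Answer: -1394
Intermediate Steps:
s = 81 (s = 16 + 65 = 81)
(-5 - 3*4)*(s + 1) = (-5 - 3*4)*(81 + 1) = (-5 - 12)*82 = -17*82 = -1394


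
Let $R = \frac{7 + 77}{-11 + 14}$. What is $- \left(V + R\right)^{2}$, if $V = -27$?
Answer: $-1$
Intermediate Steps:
$R = 28$ ($R = \frac{84}{3} = 84 \cdot \frac{1}{3} = 28$)
$- \left(V + R\right)^{2} = - \left(-27 + 28\right)^{2} = - 1^{2} = \left(-1\right) 1 = -1$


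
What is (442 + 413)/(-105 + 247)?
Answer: 855/142 ≈ 6.0211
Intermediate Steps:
(442 + 413)/(-105 + 247) = 855/142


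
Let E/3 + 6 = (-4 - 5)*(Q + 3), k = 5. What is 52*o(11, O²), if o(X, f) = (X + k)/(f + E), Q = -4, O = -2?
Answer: 64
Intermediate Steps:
E = 9 (E = -18 + 3*((-4 - 5)*(-4 + 3)) = -18 + 3*(-9*(-1)) = -18 + 3*9 = -18 + 27 = 9)
o(X, f) = (5 + X)/(9 + f) (o(X, f) = (X + 5)/(f + 9) = (5 + X)/(9 + f))
52*o(11, O²) = 52*((5 + 11)/(9 + (-2)²)) = 52*(16/(9 + 4)) = 52*(16/13) = 64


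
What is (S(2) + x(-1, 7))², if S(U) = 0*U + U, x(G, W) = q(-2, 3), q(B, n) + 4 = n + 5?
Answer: 36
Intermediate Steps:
q(B, n) = 1 + n (q(B, n) = -4 + (n + 5) = -4 + (5 + n) = 1 + n)
x(G, W) = 4 (x(G, W) = 1 + 3 = 4)
S(U) = U (S(U) = 0 + U = U)
(S(2) + x(-1, 7))² = (2 + 4)² = 6² = 36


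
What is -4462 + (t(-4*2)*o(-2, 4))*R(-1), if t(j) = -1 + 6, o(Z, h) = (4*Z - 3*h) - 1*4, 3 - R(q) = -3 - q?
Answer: -5062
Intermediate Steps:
R(q) = 6 + q (R(q) = 3 - (-3 - q) = 3 + (3 + q) = 6 + q)
o(Z, h) = -4 - 3*h + 4*Z (o(Z, h) = (-3*h + 4*Z) - 4 = -4 - 3*h + 4*Z)
t(j) = 5
-4462 + (t(-4*2)*o(-2, 4))*R(-1) = -4462 + (5*(-4 - 3*4 + 4*(-2)))*(6 - 1) = -4462 + (5*(-4 - 12 - 8))*5 = -4462 + (5*(-24))*5 = -4462 - 120*5 = -4462 - 600 = -5062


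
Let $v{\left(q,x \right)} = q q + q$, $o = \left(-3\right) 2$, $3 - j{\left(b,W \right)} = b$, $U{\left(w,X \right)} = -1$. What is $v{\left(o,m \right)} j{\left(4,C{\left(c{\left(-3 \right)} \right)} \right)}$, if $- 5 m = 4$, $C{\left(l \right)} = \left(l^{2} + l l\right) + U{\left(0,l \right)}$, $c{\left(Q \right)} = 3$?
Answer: $-30$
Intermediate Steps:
$C{\left(l \right)} = -1 + 2 l^{2}$ ($C{\left(l \right)} = \left(l^{2} + l l\right) - 1 = \left(l^{2} + l^{2}\right) - 1 = 2 l^{2} - 1 = -1 + 2 l^{2}$)
$j{\left(b,W \right)} = 3 - b$
$m = - \frac{4}{5}$ ($m = \left(- \frac{1}{5}\right) 4 = - \frac{4}{5} \approx -0.8$)
$o = -6$
$v{\left(q,x \right)} = q + q^{2}$ ($v{\left(q,x \right)} = q^{2} + q = q + q^{2}$)
$v{\left(o,m \right)} j{\left(4,C{\left(c{\left(-3 \right)} \right)} \right)} = - 6 \left(1 - 6\right) \left(3 - 4\right) = \left(-6\right) \left(-5\right) \left(3 - 4\right) = 30 \left(-1\right) = -30$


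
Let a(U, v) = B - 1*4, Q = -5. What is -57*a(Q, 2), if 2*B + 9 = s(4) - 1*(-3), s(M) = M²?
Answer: -57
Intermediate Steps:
B = 5 (B = -9/2 + (4² - 1*(-3))/2 = -9/2 + (16 + 3)/2 = -9/2 + (½)*19 = -9/2 + 19/2 = 5)
a(U, v) = 1 (a(U, v) = 5 - 1*4 = 5 - 4 = 1)
-57*a(Q, 2) = -57*1 = -57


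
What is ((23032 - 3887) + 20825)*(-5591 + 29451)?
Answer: 953684200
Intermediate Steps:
((23032 - 3887) + 20825)*(-5591 + 29451) = (19145 + 20825)*23860 = 39970*23860 = 953684200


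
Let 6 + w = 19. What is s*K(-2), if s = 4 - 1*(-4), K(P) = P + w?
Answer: 88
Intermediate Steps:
w = 13 (w = -6 + 19 = 13)
K(P) = 13 + P (K(P) = P + 13 = 13 + P)
s = 8 (s = 4 + 4 = 8)
s*K(-2) = 8*(13 - 2) = 8*11 = 88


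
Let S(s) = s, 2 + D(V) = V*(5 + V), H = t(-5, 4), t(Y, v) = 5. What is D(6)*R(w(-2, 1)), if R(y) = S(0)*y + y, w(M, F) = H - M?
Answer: 448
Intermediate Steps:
H = 5
D(V) = -2 + V*(5 + V)
w(M, F) = 5 - M
R(y) = y (R(y) = 0*y + y = 0 + y = y)
D(6)*R(w(-2, 1)) = (-2 + 6² + 5*6)*(5 - 1*(-2)) = (-2 + 36 + 30)*(5 + 2) = 64*7 = 448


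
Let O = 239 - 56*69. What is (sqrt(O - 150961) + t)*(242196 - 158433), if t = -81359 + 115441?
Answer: 2854810566 + 83763*I*sqrt(154586) ≈ 2.8548e+9 + 3.2933e+7*I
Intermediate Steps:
O = -3625 (O = 239 - 3864 = -3625)
t = 34082
(sqrt(O - 150961) + t)*(242196 - 158433) = (sqrt(-3625 - 150961) + 34082)*(242196 - 158433) = (sqrt(-154586) + 34082)*83763 = (I*sqrt(154586) + 34082)*83763 = (34082 + I*sqrt(154586))*83763 = 2854810566 + 83763*I*sqrt(154586)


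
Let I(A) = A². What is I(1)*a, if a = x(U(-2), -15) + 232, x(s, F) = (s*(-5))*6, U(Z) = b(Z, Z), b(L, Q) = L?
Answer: 292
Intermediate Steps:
U(Z) = Z
x(s, F) = -30*s (x(s, F) = -5*s*6 = -30*s)
a = 292 (a = -30*(-2) + 232 = 60 + 232 = 292)
I(1)*a = 1²*292 = 1*292 = 292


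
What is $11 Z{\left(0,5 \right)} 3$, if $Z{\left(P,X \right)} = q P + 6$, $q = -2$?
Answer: $198$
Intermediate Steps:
$Z{\left(P,X \right)} = 6 - 2 P$ ($Z{\left(P,X \right)} = - 2 P + 6 = 6 - 2 P$)
$11 Z{\left(0,5 \right)} 3 = 11 \left(6 - 0\right) 3 = 11 \left(6 + 0\right) 3 = 11 \cdot 6 \cdot 3 = 66 \cdot 3 = 198$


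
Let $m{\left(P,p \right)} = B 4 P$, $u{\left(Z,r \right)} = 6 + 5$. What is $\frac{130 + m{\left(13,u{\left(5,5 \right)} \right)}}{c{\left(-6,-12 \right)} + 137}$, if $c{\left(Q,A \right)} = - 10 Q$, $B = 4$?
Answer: $\frac{338}{197} \approx 1.7157$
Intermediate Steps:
$u{\left(Z,r \right)} = 11$
$m{\left(P,p \right)} = 16 P$ ($m{\left(P,p \right)} = 4 \cdot 4 P = 16 P$)
$\frac{130 + m{\left(13,u{\left(5,5 \right)} \right)}}{c{\left(-6,-12 \right)} + 137} = \frac{130 + 16 \cdot 13}{\left(-10\right) \left(-6\right) + 137} = \frac{130 + 208}{60 + 137} = \frac{338}{197}$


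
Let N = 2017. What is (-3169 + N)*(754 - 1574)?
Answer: 944640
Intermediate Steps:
(-3169 + N)*(754 - 1574) = (-3169 + 2017)*(754 - 1574) = -1152*(-820) = 944640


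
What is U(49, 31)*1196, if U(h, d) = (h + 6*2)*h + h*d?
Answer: 5391568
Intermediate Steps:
U(h, d) = d*h + h*(12 + h) (U(h, d) = (h + 12)*h + d*h = (12 + h)*h + d*h = h*(12 + h) + d*h = d*h + h*(12 + h))
U(49, 31)*1196 = (49*(12 + 31 + 49))*1196 = (49*92)*1196 = 4508*1196 = 5391568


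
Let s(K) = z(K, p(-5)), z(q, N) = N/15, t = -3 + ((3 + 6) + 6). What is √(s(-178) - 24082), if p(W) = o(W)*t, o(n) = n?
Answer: I*√24086 ≈ 155.2*I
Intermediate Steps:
t = 12 (t = -3 + (9 + 6) = -3 + 15 = 12)
p(W) = 12*W (p(W) = W*12 = 12*W)
z(q, N) = N/15 (z(q, N) = N*(1/15) = N/15)
s(K) = -4 (s(K) = (12*(-5))/15 = (1/15)*(-60) = -4)
√(s(-178) - 24082) = √(-4 - 24082) = √(-24086) = I*√24086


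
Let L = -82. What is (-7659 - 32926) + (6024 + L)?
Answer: -34643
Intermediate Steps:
(-7659 - 32926) + (6024 + L) = (-7659 - 32926) + (6024 - 82) = -40585 + 5942 = -34643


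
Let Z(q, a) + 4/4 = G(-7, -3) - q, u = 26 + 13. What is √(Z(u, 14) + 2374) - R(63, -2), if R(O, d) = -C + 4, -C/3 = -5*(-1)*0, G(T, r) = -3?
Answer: -4 + 3*√259 ≈ 44.280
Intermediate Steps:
u = 39
C = 0 (C = -3*(-5*(-1))*0 = -15*0 = -3*0 = 0)
Z(q, a) = -4 - q (Z(q, a) = -1 + (-3 - q) = -4 - q)
R(O, d) = 4 (R(O, d) = -1*0 + 4 = 0 + 4 = 4)
√(Z(u, 14) + 2374) - R(63, -2) = √((-4 - 1*39) + 2374) - 1*4 = √((-4 - 39) + 2374) - 4 = √(-43 + 2374) - 4 = √2331 - 4 = 3*√259 - 4 = -4 + 3*√259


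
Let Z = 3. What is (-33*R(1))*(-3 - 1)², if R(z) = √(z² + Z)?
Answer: -1056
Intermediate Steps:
R(z) = √(3 + z²) (R(z) = √(z² + 3) = √(3 + z²))
(-33*R(1))*(-3 - 1)² = (-33*√(3 + 1²))*(-3 - 1)² = -33*√(3 + 1)*(-4)² = -33*√4*16 = -33*2*16 = -66*16 = -1056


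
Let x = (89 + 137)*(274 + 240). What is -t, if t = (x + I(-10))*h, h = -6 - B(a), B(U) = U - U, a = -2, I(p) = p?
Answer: 696924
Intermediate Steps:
B(U) = 0
x = 116164 (x = 226*514 = 116164)
h = -6 (h = -6 - 1*0 = -6 + 0 = -6)
t = -696924 (t = (116164 - 10)*(-6) = 116154*(-6) = -696924)
-t = -1*(-696924) = 696924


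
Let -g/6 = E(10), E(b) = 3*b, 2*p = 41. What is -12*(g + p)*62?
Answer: 118668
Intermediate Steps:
p = 41/2 (p = (½)*41 = 41/2 ≈ 20.500)
g = -180 (g = -18*10 = -6*30 = -180)
-12*(g + p)*62 = -12*(-180 + 41/2)*62 = -(-1914)*62 = -12*(-9889) = 118668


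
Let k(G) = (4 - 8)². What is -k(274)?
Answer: -16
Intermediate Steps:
k(G) = 16 (k(G) = (-4)² = 16)
-k(274) = -1*16 = -16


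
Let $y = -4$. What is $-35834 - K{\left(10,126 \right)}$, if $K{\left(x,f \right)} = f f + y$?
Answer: $-51706$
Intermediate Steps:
$K{\left(x,f \right)} = -4 + f^{2}$ ($K{\left(x,f \right)} = f f - 4 = f^{2} - 4 = -4 + f^{2}$)
$-35834 - K{\left(10,126 \right)} = -35834 - \left(-4 + 126^{2}\right) = -35834 - \left(-4 + 15876\right) = -35834 - 15872 = -51706$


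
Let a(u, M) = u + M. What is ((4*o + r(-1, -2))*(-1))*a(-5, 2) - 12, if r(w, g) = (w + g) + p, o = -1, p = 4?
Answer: -21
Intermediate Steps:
a(u, M) = M + u
r(w, g) = 4 + g + w (r(w, g) = (w + g) + 4 = (g + w) + 4 = 4 + g + w)
((4*o + r(-1, -2))*(-1))*a(-5, 2) - 12 = ((4*(-1) + (4 - 2 - 1))*(-1))*(2 - 5) - 12 = ((-4 + 1)*(-1))*(-3) - 12 = -3*(-1)*(-3) - 12 = 3*(-3) - 12 = -9 - 12 = -21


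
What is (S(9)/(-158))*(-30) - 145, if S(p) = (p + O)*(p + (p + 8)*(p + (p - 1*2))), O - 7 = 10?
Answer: 98135/79 ≈ 1242.2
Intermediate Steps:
O = 17 (O = 7 + 10 = 17)
S(p) = (17 + p)*(p + (-2 + 2*p)*(8 + p)) (S(p) = (p + 17)*(p + (p + 8)*(p + (p - 1*2))) = (17 + p)*(p + (8 + p)*(p + (p - 2))) = (17 + p)*(p + (8 + p)*(p + (-2 + p))) = (17 + p)*(p + (8 + p)*(-2 + 2*p)) = (17 + p)*(p + (-2 + 2*p)*(8 + p)))
(S(9)/(-158))*(-30) - 145 = ((-272 + 2*9³ + 49*9² + 239*9)/(-158))*(-30) - 145 = ((-272 + 2*729 + 49*81 + 2151)*(-1/158))*(-30) - 145 = ((-272 + 1458 + 3969 + 2151)*(-1/158))*(-30) - 145 = (7306*(-1/158))*(-30) - 145 = -3653/79*(-30) - 145 = 109590/79 - 145 = 98135/79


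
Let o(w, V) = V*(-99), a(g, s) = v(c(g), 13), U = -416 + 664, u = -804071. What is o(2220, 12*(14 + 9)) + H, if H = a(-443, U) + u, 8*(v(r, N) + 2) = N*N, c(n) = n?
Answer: -6651007/8 ≈ -8.3138e+5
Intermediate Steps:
U = 248
v(r, N) = -2 + N²/8 (v(r, N) = -2 + (N*N)/8 = -2 + N²/8)
a(g, s) = 153/8 (a(g, s) = -2 + (⅛)*13² = -2 + (⅛)*169 = -2 + 169/8 = 153/8)
o(w, V) = -99*V
H = -6432415/8 (H = 153/8 - 804071 = -6432415/8 ≈ -8.0405e+5)
o(2220, 12*(14 + 9)) + H = -1188*(14 + 9) - 6432415/8 = -1188*23 - 6432415/8 = -99*276 - 6432415/8 = -27324 - 6432415/8 = -6651007/8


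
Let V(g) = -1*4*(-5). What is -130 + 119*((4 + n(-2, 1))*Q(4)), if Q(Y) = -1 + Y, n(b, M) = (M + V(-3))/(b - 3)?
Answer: -1007/5 ≈ -201.40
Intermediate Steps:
V(g) = 20 (V(g) = -4*(-5) = 20)
n(b, M) = (20 + M)/(-3 + b) (n(b, M) = (M + 20)/(b - 3) = (20 + M)/(-3 + b))
-130 + 119*((4 + n(-2, 1))*Q(4)) = -130 + 119*((4 + (20 + 1)/(-3 - 2))*(-1 + 4)) = -130 + 119*((4 + 21/(-5))*3) = -130 + 119*((4 - ⅕*21)*3) = -130 + 119*((4 - 21/5)*3) = -130 + 119*(-⅕*3) = -130 + 119*(-⅗) = -130 - 357/5 = -1007/5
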